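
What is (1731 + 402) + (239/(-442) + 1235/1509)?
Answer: 1422849293/666978 ≈ 2133.3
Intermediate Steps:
(1731 + 402) + (239/(-442) + 1235/1509) = 2133 + (239*(-1/442) + 1235*(1/1509)) = 2133 + (-239/442 + 1235/1509) = 2133 + 185219/666978 = 1422849293/666978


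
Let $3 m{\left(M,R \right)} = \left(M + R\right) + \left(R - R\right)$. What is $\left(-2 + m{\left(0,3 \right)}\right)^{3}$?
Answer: $-1$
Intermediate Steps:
$m{\left(M,R \right)} = \frac{M}{3} + \frac{R}{3}$ ($m{\left(M,R \right)} = \frac{\left(M + R\right) + \left(R - R\right)}{3} = \frac{\left(M + R\right) + 0}{3} = \frac{M + R}{3} = \frac{M}{3} + \frac{R}{3}$)
$\left(-2 + m{\left(0,3 \right)}\right)^{3} = \left(-2 + \left(\frac{1}{3} \cdot 0 + \frac{1}{3} \cdot 3\right)\right)^{3} = \left(-2 + \left(0 + 1\right)\right)^{3} = \left(-2 + 1\right)^{3} = \left(-1\right)^{3} = -1$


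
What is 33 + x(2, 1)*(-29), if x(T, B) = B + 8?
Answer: -228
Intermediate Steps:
x(T, B) = 8 + B
33 + x(2, 1)*(-29) = 33 + (8 + 1)*(-29) = 33 + 9*(-29) = 33 - 261 = -228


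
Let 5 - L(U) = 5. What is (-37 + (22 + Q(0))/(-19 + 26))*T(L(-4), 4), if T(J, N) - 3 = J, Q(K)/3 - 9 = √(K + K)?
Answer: -90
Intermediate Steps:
Q(K) = 27 + 3*√2*√K (Q(K) = 27 + 3*√(K + K) = 27 + 3*√(2*K) = 27 + 3*(√2*√K) = 27 + 3*√2*√K)
L(U) = 0 (L(U) = 5 - 1*5 = 5 - 5 = 0)
T(J, N) = 3 + J
(-37 + (22 + Q(0))/(-19 + 26))*T(L(-4), 4) = (-37 + (22 + (27 + 3*√2*√0))/(-19 + 26))*(3 + 0) = (-37 + (22 + (27 + 3*√2*0))/7)*3 = (-37 + (22 + (27 + 0))*(⅐))*3 = (-37 + (22 + 27)*(⅐))*3 = (-37 + 49*(⅐))*3 = (-37 + 7)*3 = -30*3 = -90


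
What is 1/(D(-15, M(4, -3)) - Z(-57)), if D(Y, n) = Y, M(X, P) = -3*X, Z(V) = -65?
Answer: 1/50 ≈ 0.020000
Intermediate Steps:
1/(D(-15, M(4, -3)) - Z(-57)) = 1/(-15 - 1*(-65)) = 1/(-15 + 65) = 1/50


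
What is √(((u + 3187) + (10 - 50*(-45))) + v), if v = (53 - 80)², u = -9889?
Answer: I*√3713 ≈ 60.934*I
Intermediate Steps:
v = 729 (v = (-27)² = 729)
√(((u + 3187) + (10 - 50*(-45))) + v) = √(((-9889 + 3187) + (10 - 50*(-45))) + 729) = √((-6702 + (10 + 2250)) + 729) = √((-6702 + 2260) + 729) = √(-4442 + 729) = √(-3713) = I*√3713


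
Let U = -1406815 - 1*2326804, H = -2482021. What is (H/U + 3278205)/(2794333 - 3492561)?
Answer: -3059892738979/651729331783 ≈ -4.6950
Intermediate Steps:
U = -3733619 (U = -1406815 - 2326804 = -3733619)
(H/U + 3278205)/(2794333 - 3492561) = (-2482021/(-3733619) + 3278205)/(2794333 - 3492561) = (-2482021*(-1/3733619) + 3278205)/(-698228) = (2482021/3733619 + 3278205)*(-1/698228) = (12239570955916/3733619)*(-1/698228) = -3059892738979/651729331783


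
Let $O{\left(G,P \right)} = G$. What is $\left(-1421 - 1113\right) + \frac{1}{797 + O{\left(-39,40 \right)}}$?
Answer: $- \frac{1920771}{758} \approx -2534.0$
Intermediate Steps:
$\left(-1421 - 1113\right) + \frac{1}{797 + O{\left(-39,40 \right)}} = \left(-1421 - 1113\right) + \frac{1}{797 - 39} = -2534 + \frac{1}{758} = - \frac{1920771}{758}$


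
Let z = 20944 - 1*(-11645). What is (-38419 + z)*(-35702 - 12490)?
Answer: 280959360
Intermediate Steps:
z = 32589 (z = 20944 + 11645 = 32589)
(-38419 + z)*(-35702 - 12490) = (-38419 + 32589)*(-35702 - 12490) = -5830*(-48192) = 280959360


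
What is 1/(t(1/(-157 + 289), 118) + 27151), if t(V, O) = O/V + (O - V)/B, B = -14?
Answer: 264/11277703 ≈ 2.3409e-5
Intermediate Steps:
t(V, O) = -O/14 + V/14 + O/V (t(V, O) = O/V + (O - V)/(-14) = O/V + (O - V)*(-1/14) = O/V + (-O/14 + V/14) = -O/14 + V/14 + O/V)
1/(t(1/(-157 + 289), 118) + 27151) = 1/((118 + (1/(-157 + 289) - 1*118)/(14*(-157 + 289)))/(1/(-157 + 289)) + 27151) = 1/((118 + (1/14)*(1/132 - 118)/132)/(1/132) + 27151) = 1/((118 + (1/14)*(1/132)*(1/132 - 118))/(1/132) + 27151) = 1/(132*(118 + (1/14)*(1/132)*(-15575/132)) + 27151) = 1/(132*(118 - 2225/34848) + 27151) = 1/(132*(4109839/34848) + 27151) = 1/(4109839/264 + 27151) = 1/(11277703/264) = 264/11277703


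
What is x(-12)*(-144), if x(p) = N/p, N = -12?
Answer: -144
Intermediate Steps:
x(p) = -12/p
x(-12)*(-144) = -12/(-12)*(-144) = -12*(-1/12)*(-144) = 1*(-144) = -144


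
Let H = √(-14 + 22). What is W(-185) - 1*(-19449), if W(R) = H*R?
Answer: 19449 - 370*√2 ≈ 18926.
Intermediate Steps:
H = 2*√2 (H = √8 = 2*√2 ≈ 2.8284)
W(R) = 2*R*√2 (W(R) = (2*√2)*R = 2*R*√2)
W(-185) - 1*(-19449) = 2*(-185)*√2 - 1*(-19449) = -370*√2 + 19449 = 19449 - 370*√2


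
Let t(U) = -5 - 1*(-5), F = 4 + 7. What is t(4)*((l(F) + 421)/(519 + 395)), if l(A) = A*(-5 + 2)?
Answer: 0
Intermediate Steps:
F = 11
l(A) = -3*A (l(A) = A*(-3) = -3*A)
t(U) = 0 (t(U) = -5 + 5 = 0)
t(4)*((l(F) + 421)/(519 + 395)) = 0*((-3*11 + 421)/(519 + 395)) = 0*((-33 + 421)/914) = 0*(388*(1/914)) = 0*(194/457) = 0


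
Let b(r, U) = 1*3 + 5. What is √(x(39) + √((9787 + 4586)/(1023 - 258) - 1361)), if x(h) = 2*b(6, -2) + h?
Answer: √(397375 + 170*I*√2424370)/85 ≈ 7.7809 + 2.3542*I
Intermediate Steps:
b(r, U) = 8 (b(r, U) = 3 + 5 = 8)
x(h) = 16 + h (x(h) = 2*8 + h = 16 + h)
√(x(39) + √((9787 + 4586)/(1023 - 258) - 1361)) = √((16 + 39) + √((9787 + 4586)/(1023 - 258) - 1361)) = √(55 + √(14373/765 - 1361)) = √(55 + √(14373*(1/765) - 1361)) = √(55 + √(1597/85 - 1361)) = √(55 + √(-114088/85)) = √(55 + 2*I*√2424370/85)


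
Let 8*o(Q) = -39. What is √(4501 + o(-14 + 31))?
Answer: √71938/4 ≈ 67.053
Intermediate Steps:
o(Q) = -39/8 (o(Q) = (⅛)*(-39) = -39/8)
√(4501 + o(-14 + 31)) = √(4501 - 39/8) = √(35969/8) = √71938/4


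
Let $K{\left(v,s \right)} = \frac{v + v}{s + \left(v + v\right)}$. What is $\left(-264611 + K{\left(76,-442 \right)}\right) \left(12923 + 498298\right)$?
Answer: $- \frac{19614870357291}{145} \approx -1.3527 \cdot 10^{11}$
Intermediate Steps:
$K{\left(v,s \right)} = \frac{2 v}{s + 2 v}$
$\left(-264611 + K{\left(76,-442 \right)}\right) \left(12923 + 498298\right) = \left(-264611 + 2 \cdot 76 \frac{1}{-442 + 2 \cdot 76}\right) \left(12923 + 498298\right) = \left(-264611 + 2 \cdot 76 \frac{1}{-442 + 152}\right) 511221 = \left(-264611 + 2 \cdot 76 \frac{1}{-290}\right) 511221 = \left(-264611 + 2 \cdot 76 \left(- \frac{1}{290}\right)\right) 511221 = \left(-264611 - \frac{76}{145}\right) 511221 = \left(- \frac{38368671}{145}\right) 511221 = - \frac{19614870357291}{145}$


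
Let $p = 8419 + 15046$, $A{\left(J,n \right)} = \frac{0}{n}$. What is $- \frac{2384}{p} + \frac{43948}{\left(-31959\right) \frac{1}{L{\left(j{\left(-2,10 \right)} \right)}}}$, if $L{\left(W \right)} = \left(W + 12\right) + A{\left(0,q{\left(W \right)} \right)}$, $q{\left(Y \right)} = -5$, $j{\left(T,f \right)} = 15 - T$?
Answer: $- \frac{29982145036}{749917935} \approx -39.981$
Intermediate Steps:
$A{\left(J,n \right)} = 0$
$L{\left(W \right)} = 12 + W$ ($L{\left(W \right)} = \left(W + 12\right) + 0 = \left(12 + W\right) + 0 = 12 + W$)
$p = 23465$
$- \frac{2384}{p} + \frac{43948}{\left(-31959\right) \frac{1}{L{\left(j{\left(-2,10 \right)} \right)}}} = - \frac{2384}{23465} + \frac{43948}{\left(-31959\right) \frac{1}{12 + \left(15 - -2\right)}} = \left(-2384\right) \frac{1}{23465} + \frac{43948}{\left(-31959\right) \frac{1}{12 + \left(15 + 2\right)}} = - \frac{2384}{23465} + \frac{43948}{\left(-31959\right) \frac{1}{12 + 17}} = - \frac{2384}{23465} + \frac{43948}{\left(-31959\right) \frac{1}{29}} = - \frac{2384}{23465} + \frac{43948}{- \frac{31959}{29}} = - \frac{2384}{23465} + 43948 \left(- \frac{29}{31959}\right) = - \frac{2384}{23465} - \frac{1274492}{31959} = - \frac{29982145036}{749917935}$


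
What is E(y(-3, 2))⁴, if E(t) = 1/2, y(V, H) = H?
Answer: 1/16 ≈ 0.062500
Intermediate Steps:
E(t) = ½
E(y(-3, 2))⁴ = (½)⁴ = 1/16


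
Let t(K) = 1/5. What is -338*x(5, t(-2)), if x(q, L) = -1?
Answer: 338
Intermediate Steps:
t(K) = 1/5
-338*x(5, t(-2)) = -338*(-1) = 338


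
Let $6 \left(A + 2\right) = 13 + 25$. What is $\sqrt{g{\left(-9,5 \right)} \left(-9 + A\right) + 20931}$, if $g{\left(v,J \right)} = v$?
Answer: $\sqrt{20973} \approx 144.82$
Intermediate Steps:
$A = \frac{13}{3}$ ($A = -2 + \frac{13 + 25}{6} = -2 + \frac{1}{6} \cdot 38 = -2 + \frac{19}{3} = \frac{13}{3} \approx 4.3333$)
$\sqrt{g{\left(-9,5 \right)} \left(-9 + A\right) + 20931} = \sqrt{- 9 \left(-9 + \frac{13}{3}\right) + 20931} = \sqrt{\left(-9\right) \left(- \frac{14}{3}\right) + 20931} = \sqrt{42 + 20931} = \sqrt{20973}$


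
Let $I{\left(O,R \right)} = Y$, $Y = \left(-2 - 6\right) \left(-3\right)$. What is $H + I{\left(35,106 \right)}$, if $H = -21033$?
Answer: $-21009$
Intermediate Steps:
$Y = 24$ ($Y = \left(-8\right) \left(-3\right) = 24$)
$I{\left(O,R \right)} = 24$
$H + I{\left(35,106 \right)} = -21033 + 24 = -21009$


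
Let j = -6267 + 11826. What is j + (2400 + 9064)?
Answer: 17023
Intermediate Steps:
j = 5559
j + (2400 + 9064) = 5559 + (2400 + 9064) = 5559 + 11464 = 17023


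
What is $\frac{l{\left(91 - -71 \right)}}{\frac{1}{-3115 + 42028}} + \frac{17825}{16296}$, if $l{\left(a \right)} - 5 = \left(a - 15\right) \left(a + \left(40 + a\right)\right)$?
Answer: $\frac{33933997927049}{16296} \approx 2.0824 \cdot 10^{9}$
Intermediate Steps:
$l{\left(a \right)} = 5 + \left(-15 + a\right) \left(40 + 2 a\right)$ ($l{\left(a \right)} = 5 + \left(a - 15\right) \left(a + \left(40 + a\right)\right) = 5 + \left(-15 + a\right) \left(40 + 2 a\right)$)
$\frac{l{\left(91 - -71 \right)}}{\frac{1}{-3115 + 42028}} + \frac{17825}{16296} = \frac{-595 + 2 \left(91 - -71\right)^{2} + 10 \left(91 - -71\right)}{\frac{1}{-3115 + 42028}} + \frac{17825}{16296} = \frac{-595 + 2 \left(91 + 71\right)^{2} + 10 \left(91 + 71\right)}{\frac{1}{38913}} + 17825 \cdot \frac{1}{16296} = \left(-595 + 2 \cdot 162^{2} + 10 \cdot 162\right) \frac{1}{\frac{1}{38913}} + \frac{17825}{16296} = \left(-595 + 2 \cdot 26244 + 1620\right) 38913 + \frac{17825}{16296} = \left(-595 + 52488 + 1620\right) 38913 + \frac{17825}{16296} = 53513 \cdot 38913 + \frac{17825}{16296} = 2082351369 + \frac{17825}{16296} = \frac{33933997927049}{16296}$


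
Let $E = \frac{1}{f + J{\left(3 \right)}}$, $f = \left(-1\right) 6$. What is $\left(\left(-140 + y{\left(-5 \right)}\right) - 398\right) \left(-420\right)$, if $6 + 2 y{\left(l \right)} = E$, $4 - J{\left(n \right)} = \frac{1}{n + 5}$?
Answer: $\frac{3864420}{17} \approx 2.2732 \cdot 10^{5}$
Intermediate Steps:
$J{\left(n \right)} = 4 - \frac{1}{5 + n}$ ($J{\left(n \right)} = 4 - \frac{1}{n + 5} = 4 - \frac{1}{5 + n}$)
$f = -6$
$E = - \frac{8}{17}$ ($E = \frac{1}{-6 + \frac{19 + 4 \cdot 3}{5 + 3}} = \frac{1}{-6 + \frac{19 + 12}{8}} = \frac{1}{-6 + \frac{1}{8} \cdot 31} = \frac{1}{-6 + \frac{31}{8}} = \frac{1}{- \frac{17}{8}} = - \frac{8}{17} \approx -0.47059$)
$y{\left(l \right)} = - \frac{55}{17}$ ($y{\left(l \right)} = -3 + \frac{1}{2} \left(- \frac{8}{17}\right) = -3 - \frac{4}{17} = - \frac{55}{17}$)
$\left(\left(-140 + y{\left(-5 \right)}\right) - 398\right) \left(-420\right) = \left(\left(-140 - \frac{55}{17}\right) - 398\right) \left(-420\right) = \left(- \frac{2435}{17} - 398\right) \left(-420\right) = \left(- \frac{9201}{17}\right) \left(-420\right) = \frac{3864420}{17}$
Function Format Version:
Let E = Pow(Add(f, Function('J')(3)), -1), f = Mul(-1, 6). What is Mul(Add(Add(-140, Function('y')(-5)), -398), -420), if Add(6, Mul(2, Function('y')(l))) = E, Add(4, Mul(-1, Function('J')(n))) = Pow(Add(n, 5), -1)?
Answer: Rational(3864420, 17) ≈ 2.2732e+5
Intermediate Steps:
Function('J')(n) = Add(4, Mul(-1, Pow(Add(5, n), -1))) (Function('J')(n) = Add(4, Mul(-1, Pow(Add(n, 5), -1))) = Add(4, Mul(-1, Pow(Add(5, n), -1))))
f = -6
E = Rational(-8, 17) (E = Pow(Add(-6, Mul(Pow(Add(5, 3), -1), Add(19, Mul(4, 3)))), -1) = Pow(Add(-6, Mul(Pow(8, -1), Add(19, 12))), -1) = Pow(Add(-6, Mul(Rational(1, 8), 31)), -1) = Pow(Add(-6, Rational(31, 8)), -1) = Pow(Rational(-17, 8), -1) = Rational(-8, 17) ≈ -0.47059)
Function('y')(l) = Rational(-55, 17) (Function('y')(l) = Add(-3, Mul(Rational(1, 2), Rational(-8, 17))) = Add(-3, Rational(-4, 17)) = Rational(-55, 17))
Mul(Add(Add(-140, Function('y')(-5)), -398), -420) = Mul(Add(Add(-140, Rational(-55, 17)), -398), -420) = Mul(Add(Rational(-2435, 17), -398), -420) = Mul(Rational(-9201, 17), -420) = Rational(3864420, 17)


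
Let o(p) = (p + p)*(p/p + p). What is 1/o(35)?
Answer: 1/2520 ≈ 0.00039683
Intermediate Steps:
o(p) = 2*p*(1 + p) (o(p) = (2*p)*(1 + p) = 2*p*(1 + p))
1/o(35) = 1/(2*35*(1 + 35)) = 1/(2*35*36) = 1/2520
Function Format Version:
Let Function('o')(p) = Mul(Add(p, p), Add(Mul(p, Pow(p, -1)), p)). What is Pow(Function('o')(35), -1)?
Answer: Rational(1, 2520) ≈ 0.00039683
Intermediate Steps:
Function('o')(p) = Mul(2, p, Add(1, p)) (Function('o')(p) = Mul(Mul(2, p), Add(1, p)) = Mul(2, p, Add(1, p)))
Pow(Function('o')(35), -1) = Pow(Mul(2, 35, Add(1, 35)), -1) = Pow(Mul(2, 35, 36), -1) = Pow(2520, -1) = Rational(1, 2520)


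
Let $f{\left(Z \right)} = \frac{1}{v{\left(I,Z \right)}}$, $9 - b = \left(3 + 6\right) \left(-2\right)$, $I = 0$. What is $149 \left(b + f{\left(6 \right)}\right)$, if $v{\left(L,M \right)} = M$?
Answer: $\frac{24287}{6} \approx 4047.8$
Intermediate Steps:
$b = 27$ ($b = 9 - \left(3 + 6\right) \left(-2\right) = 9 - 9 \left(-2\right) = 9 - -18 = 9 + 18 = 27$)
$f{\left(Z \right)} = \frac{1}{Z}$
$149 \left(b + f{\left(6 \right)}\right) = 149 \left(27 + \frac{1}{6}\right) = 149 \cdot \frac{163}{6} = \frac{24287}{6}$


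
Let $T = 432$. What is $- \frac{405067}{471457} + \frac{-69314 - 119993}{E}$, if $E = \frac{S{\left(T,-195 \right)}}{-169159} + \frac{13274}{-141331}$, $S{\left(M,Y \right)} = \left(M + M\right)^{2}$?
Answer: $\frac{2133695390263278794357}{50798757569815094} \approx 42003.0$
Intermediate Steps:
$S{\left(M,Y \right)} = 4 M^{2}$ ($S{\left(M,Y \right)} = \left(2 M\right)^{2} = 4 M^{2}$)
$E = - \frac{107748442742}{23907410629}$ ($E = \frac{4 \cdot 432^{2}}{-169159} + \frac{13274}{-141331} = 4 \cdot 186624 \left(- \frac{1}{169159}\right) + 13274 \left(- \frac{1}{141331}\right) = 746496 \left(- \frac{1}{169159}\right) - \frac{13274}{141331} = - \frac{746496}{169159} - \frac{13274}{141331} = - \frac{107748442742}{23907410629} \approx -4.5069$)
$- \frac{405067}{471457} + \frac{-69314 - 119993}{E} = - \frac{405067}{471457} + \frac{-69314 - 119993}{- \frac{107748442742}{23907410629}} = \left(-405067\right) \frac{1}{471457} - - \frac{4525840183944103}{107748442742} = - \frac{405067}{471457} + \frac{4525840183944103}{107748442742} = \frac{2133695390263278794357}{50798757569815094}$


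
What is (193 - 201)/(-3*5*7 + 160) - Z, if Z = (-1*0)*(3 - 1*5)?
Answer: -8/55 ≈ -0.14545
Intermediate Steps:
Z = 0 (Z = 0*(3 - 5) = 0*(-2) = 0)
(193 - 201)/(-3*5*7 + 160) - Z = (193 - 201)/(-3*5*7 + 160) - 1*0 = -8/(-15*7 + 160) + 0 = -8/(-105 + 160) + 0 = -8/55 + 0 = -8/55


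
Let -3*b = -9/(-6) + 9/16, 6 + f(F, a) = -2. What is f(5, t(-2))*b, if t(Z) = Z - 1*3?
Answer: 11/2 ≈ 5.5000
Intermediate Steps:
t(Z) = -3 + Z (t(Z) = Z - 3 = -3 + Z)
f(F, a) = -8 (f(F, a) = -6 - 2 = -8)
b = -11/16 (b = -(-9/(-6) + 9/16)/3 = -(-9*(-⅙) + 9*(1/16))/3 = -(3/2 + 9/16)/3 = -⅓*33/16 = -11/16 ≈ -0.68750)
f(5, t(-2))*b = -8*(-11/16) = 11/2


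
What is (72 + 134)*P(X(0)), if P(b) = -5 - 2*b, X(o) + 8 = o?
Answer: 2266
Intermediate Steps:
X(o) = -8 + o
(72 + 134)*P(X(0)) = (72 + 134)*(-5 - 2*(-8 + 0)) = 206*(-5 - 2*(-8)) = 206*(-5 + 16) = 206*11 = 2266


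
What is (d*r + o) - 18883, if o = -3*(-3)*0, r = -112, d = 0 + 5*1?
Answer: -19443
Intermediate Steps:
d = 5 (d = 0 + 5 = 5)
o = 0 (o = 9*0 = 0)
(d*r + o) - 18883 = (5*(-112) + 0) - 18883 = (-560 + 0) - 18883 = -560 - 18883 = -19443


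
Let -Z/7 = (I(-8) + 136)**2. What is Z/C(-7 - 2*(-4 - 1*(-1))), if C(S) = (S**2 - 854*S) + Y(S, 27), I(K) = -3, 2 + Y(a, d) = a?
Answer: -123823/852 ≈ -145.33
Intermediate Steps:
Y(a, d) = -2 + a
C(S) = -2 + S**2 - 853*S (C(S) = (S**2 - 854*S) + (-2 + S) = -2 + S**2 - 853*S)
Z = -123823 (Z = -7*(-3 + 136)**2 = -7*133**2 = -7*17689 = -123823)
Z/C(-7 - 2*(-4 - 1*(-1))) = -123823/(-2 + (-7 - 2*(-4 - 1*(-1)))**2 - 853*(-7 - 2*(-4 - 1*(-1)))) = -123823/(-2 + (-7 - 2*(-4 + 1))**2 - 853*(-7 - 2*(-4 + 1))) = -123823/(-2 + (-7 - 2*(-3))**2 - 853*(-7 - 2*(-3))) = -123823/(-2 + (-7 + 6)**2 - 853*(-7 + 6)) = -123823/(-2 + (-1)**2 - 853*(-1)) = -123823/(-2 + 1 + 853) = -123823/852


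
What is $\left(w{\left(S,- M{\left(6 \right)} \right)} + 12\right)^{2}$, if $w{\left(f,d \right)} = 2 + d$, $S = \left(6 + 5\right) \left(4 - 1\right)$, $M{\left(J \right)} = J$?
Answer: $64$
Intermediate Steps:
$S = 33$ ($S = 11 \cdot 3 = 33$)
$\left(w{\left(S,- M{\left(6 \right)} \right)} + 12\right)^{2} = \left(\left(2 - 6\right) + 12\right)^{2} = \left(-4 + 12\right)^{2} = 8^{2} = 64$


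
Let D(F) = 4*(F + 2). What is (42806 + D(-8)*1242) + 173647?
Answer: 186645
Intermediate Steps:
D(F) = 8 + 4*F (D(F) = 4*(2 + F) = 8 + 4*F)
(42806 + D(-8)*1242) + 173647 = (42806 + (8 + 4*(-8))*1242) + 173647 = (42806 + (8 - 32)*1242) + 173647 = (42806 - 24*1242) + 173647 = (42806 - 29808) + 173647 = 12998 + 173647 = 186645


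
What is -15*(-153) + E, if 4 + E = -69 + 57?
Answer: 2279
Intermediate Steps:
E = -16 (E = -4 + (-69 + 57) = -4 - 12 = -16)
-15*(-153) + E = -15*(-153) - 16 = 2295 - 16 = 2279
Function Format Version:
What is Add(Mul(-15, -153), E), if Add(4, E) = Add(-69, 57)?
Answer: 2279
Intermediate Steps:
E = -16 (E = Add(-4, Add(-69, 57)) = Add(-4, -12) = -16)
Add(Mul(-15, -153), E) = Add(Mul(-15, -153), -16) = Add(2295, -16) = 2279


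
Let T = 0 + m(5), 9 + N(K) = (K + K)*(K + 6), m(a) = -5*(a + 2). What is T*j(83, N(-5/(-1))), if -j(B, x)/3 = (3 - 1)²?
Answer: 420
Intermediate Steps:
m(a) = -10 - 5*a (m(a) = -5*(2 + a) = -10 - 5*a)
N(K) = -9 + 2*K*(6 + K) (N(K) = -9 + (K + K)*(K + 6) = -9 + (2*K)*(6 + K) = -9 + 2*K*(6 + K))
j(B, x) = -12 (j(B, x) = -3*(3 - 1)² = -3*2² = -3*4 = -12)
T = -35 (T = 0 + (-10 - 5*5) = 0 + (-10 - 25) = 0 - 35 = -35)
T*j(83, N(-5/(-1))) = -35*(-12) = 420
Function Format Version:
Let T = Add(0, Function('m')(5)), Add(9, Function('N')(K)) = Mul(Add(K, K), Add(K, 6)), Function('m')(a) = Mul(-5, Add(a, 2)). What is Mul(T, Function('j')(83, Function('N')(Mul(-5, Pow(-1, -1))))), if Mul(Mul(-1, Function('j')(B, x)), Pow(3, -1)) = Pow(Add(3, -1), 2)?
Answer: 420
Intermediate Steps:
Function('m')(a) = Add(-10, Mul(-5, a)) (Function('m')(a) = Mul(-5, Add(2, a)) = Add(-10, Mul(-5, a)))
Function('N')(K) = Add(-9, Mul(2, K, Add(6, K))) (Function('N')(K) = Add(-9, Mul(Add(K, K), Add(K, 6))) = Add(-9, Mul(Mul(2, K), Add(6, K))) = Add(-9, Mul(2, K, Add(6, K))))
Function('j')(B, x) = -12 (Function('j')(B, x) = Mul(-3, Pow(Add(3, -1), 2)) = Mul(-3, Pow(2, 2)) = Mul(-3, 4) = -12)
T = -35 (T = Add(0, Add(-10, Mul(-5, 5))) = Add(0, Add(-10, -25)) = Add(0, -35) = -35)
Mul(T, Function('j')(83, Function('N')(Mul(-5, Pow(-1, -1))))) = Mul(-35, -12) = 420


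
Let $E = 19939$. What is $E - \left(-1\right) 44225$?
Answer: $64164$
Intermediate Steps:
$E - \left(-1\right) 44225 = 19939 - \left(-1\right) 44225 = 19939 - -44225 = 19939 + 44225 = 64164$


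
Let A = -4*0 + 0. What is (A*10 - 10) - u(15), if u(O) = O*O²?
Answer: -3385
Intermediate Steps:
u(O) = O³
A = 0 (A = 0 + 0 = 0)
(A*10 - 10) - u(15) = (0*10 - 10) - 1*15³ = (0 - 10) - 1*3375 = -10 - 3375 = -3385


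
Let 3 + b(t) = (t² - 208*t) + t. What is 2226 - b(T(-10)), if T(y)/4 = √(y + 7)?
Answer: 2277 + 828*I*√3 ≈ 2277.0 + 1434.1*I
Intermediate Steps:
T(y) = 4*√(7 + y) (T(y) = 4*√(y + 7) = 4*√(7 + y))
b(t) = -3 + t² - 207*t (b(t) = -3 + ((t² - 208*t) + t) = -3 + (t² - 207*t) = -3 + t² - 207*t)
2226 - b(T(-10)) = 2226 - (-3 + (4*√(7 - 10))² - 828*√(7 - 10)) = 2226 - (-3 + (4*√(-3))² - 828*√(-3)) = 2226 - (-3 + (4*(I*√3))² - 828*I*√3) = 2226 - (-3 + (4*I*√3)² - 828*I*√3) = 2226 - (-3 - 48 - 828*I*√3) = 2226 - (-51 - 828*I*√3) = 2226 + (51 + 828*I*√3) = 2277 + 828*I*√3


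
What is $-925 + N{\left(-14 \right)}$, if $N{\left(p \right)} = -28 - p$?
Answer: $-939$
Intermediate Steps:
$-925 + N{\left(-14 \right)} = -925 - 14 = -939$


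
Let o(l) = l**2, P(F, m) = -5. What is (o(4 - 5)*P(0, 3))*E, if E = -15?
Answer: 75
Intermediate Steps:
(o(4 - 5)*P(0, 3))*E = ((4 - 5)**2*(-5))*(-15) = ((-1)**2*(-5))*(-15) = (1*(-5))*(-15) = -5*(-15) = 75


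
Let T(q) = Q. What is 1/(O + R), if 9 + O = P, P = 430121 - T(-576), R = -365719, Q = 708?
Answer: 1/63685 ≈ 1.5702e-5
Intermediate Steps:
T(q) = 708
P = 429413 (P = 430121 - 1*708 = 430121 - 708 = 429413)
O = 429404 (O = -9 + 429413 = 429404)
1/(O + R) = 1/(429404 - 365719) = 1/63685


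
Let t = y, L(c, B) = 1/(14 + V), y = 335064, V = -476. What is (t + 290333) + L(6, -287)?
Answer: 288933413/462 ≈ 6.2540e+5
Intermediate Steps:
L(c, B) = -1/462 (L(c, B) = 1/(14 - 476) = 1/(-462) = -1/462)
t = 335064
(t + 290333) + L(6, -287) = (335064 + 290333) - 1/462 = 625397 - 1/462 = 288933413/462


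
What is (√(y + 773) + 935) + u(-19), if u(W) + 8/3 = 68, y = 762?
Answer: 3001/3 + √1535 ≈ 1039.5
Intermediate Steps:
u(W) = 196/3 (u(W) = -8/3 + 68 = 196/3)
(√(y + 773) + 935) + u(-19) = (√(762 + 773) + 935) + 196/3 = (√1535 + 935) + 196/3 = (935 + √1535) + 196/3 = 3001/3 + √1535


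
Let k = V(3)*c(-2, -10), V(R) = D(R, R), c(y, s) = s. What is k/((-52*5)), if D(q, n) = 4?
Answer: 2/13 ≈ 0.15385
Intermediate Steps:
V(R) = 4
k = -40 (k = 4*(-10) = -40)
k/((-52*5)) = -40/((-52*5)) = -40/(-260) = -40*(-1/260) = 2/13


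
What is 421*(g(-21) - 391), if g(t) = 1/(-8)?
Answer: -1317309/8 ≈ -1.6466e+5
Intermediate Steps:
g(t) = -⅛
421*(g(-21) - 391) = 421*(-⅛ - 391) = 421*(-3129/8) = -1317309/8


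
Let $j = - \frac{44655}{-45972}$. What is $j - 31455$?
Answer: $- \frac{482001535}{15324} \approx -31454.0$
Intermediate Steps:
$j = \frac{14885}{15324}$ ($j = \left(-44655\right) \left(- \frac{1}{45972}\right) = \frac{14885}{15324} \approx 0.97135$)
$j - 31455 = \frac{14885}{15324} - 31455 = - \frac{482001535}{15324}$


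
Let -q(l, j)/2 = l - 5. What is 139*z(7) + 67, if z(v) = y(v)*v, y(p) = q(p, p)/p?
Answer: -489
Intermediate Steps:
q(l, j) = 10 - 2*l (q(l, j) = -2*(l - 5) = -2*(-5 + l) = 10 - 2*l)
y(p) = (10 - 2*p)/p
z(v) = v*(-2 + 10/v) (z(v) = (-2 + 10/v)*v = v*(-2 + 10/v))
139*z(7) + 67 = 139*(10 - 2*7) + 67 = 139*(10 - 14) + 67 = 139*(-4) + 67 = -556 + 67 = -489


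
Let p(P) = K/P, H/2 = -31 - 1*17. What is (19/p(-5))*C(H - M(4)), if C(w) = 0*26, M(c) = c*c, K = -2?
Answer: 0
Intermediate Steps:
H = -96 (H = 2*(-31 - 1*17) = 2*(-31 - 17) = 2*(-48) = -96)
M(c) = c²
C(w) = 0
p(P) = -2/P
(19/p(-5))*C(H - M(4)) = (19/((-2/(-5))))*0 = (19/((-2*(-⅕))))*0 = (19/(⅖))*0 = (19*(5/2))*0 = (95/2)*0 = 0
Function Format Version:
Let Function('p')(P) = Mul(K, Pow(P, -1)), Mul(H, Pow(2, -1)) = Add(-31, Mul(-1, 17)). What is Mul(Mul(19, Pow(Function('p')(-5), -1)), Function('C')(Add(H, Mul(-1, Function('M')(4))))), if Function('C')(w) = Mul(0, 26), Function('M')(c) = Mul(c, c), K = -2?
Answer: 0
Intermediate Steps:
H = -96 (H = Mul(2, Add(-31, Mul(-1, 17))) = Mul(2, Add(-31, -17)) = Mul(2, -48) = -96)
Function('M')(c) = Pow(c, 2)
Function('C')(w) = 0
Function('p')(P) = Mul(-2, Pow(P, -1))
Mul(Mul(19, Pow(Function('p')(-5), -1)), Function('C')(Add(H, Mul(-1, Function('M')(4))))) = Mul(Mul(19, Pow(Mul(-2, Pow(-5, -1)), -1)), 0) = Mul(Mul(19, Pow(Mul(-2, Rational(-1, 5)), -1)), 0) = Mul(Mul(19, Pow(Rational(2, 5), -1)), 0) = Mul(Mul(19, Rational(5, 2)), 0) = Mul(Rational(95, 2), 0) = 0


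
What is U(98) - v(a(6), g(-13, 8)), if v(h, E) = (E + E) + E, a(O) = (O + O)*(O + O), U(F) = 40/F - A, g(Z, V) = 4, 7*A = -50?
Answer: -218/49 ≈ -4.4490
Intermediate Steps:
A = -50/7 (A = (1/7)*(-50) = -50/7 ≈ -7.1429)
U(F) = 50/7 + 40/F (U(F) = 40/F - 1*(-50/7) = 40/F + 50/7 = 50/7 + 40/F)
a(O) = 4*O**2 (a(O) = (2*O)*(2*O) = 4*O**2)
v(h, E) = 3*E (v(h, E) = 2*E + E = 3*E)
U(98) - v(a(6), g(-13, 8)) = (50/7 + 40/98) - 3*4 = (50/7 + 40*(1/98)) - 1*12 = (50/7 + 20/49) - 12 = 370/49 - 12 = -218/49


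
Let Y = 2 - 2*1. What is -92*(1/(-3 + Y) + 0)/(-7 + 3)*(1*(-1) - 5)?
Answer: 46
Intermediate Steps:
Y = 0 (Y = 2 - 2 = 0)
-92*(1/(-3 + Y) + 0)/(-7 + 3)*(1*(-1) - 5) = -92*(1/(-3 + 0) + 0)/(-7 + 3)*(1*(-1) - 5) = -92*(1/(-3) + 0)/(-4)*(-1 - 5) = -92*(-⅓ + 0)*(-¼)*(-6) = -92*(-⅓*(-¼))*(-6) = -23*(-6)/3 = -92*(-½) = 46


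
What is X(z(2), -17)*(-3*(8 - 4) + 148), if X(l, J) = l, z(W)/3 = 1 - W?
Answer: -408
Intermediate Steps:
z(W) = 3 - 3*W (z(W) = 3*(1 - W) = 3 - 3*W)
X(z(2), -17)*(-3*(8 - 4) + 148) = (3 - 3*2)*(-3*(8 - 4) + 148) = (3 - 6)*(-3*4 + 148) = -3*(-12 + 148) = -3*136 = -408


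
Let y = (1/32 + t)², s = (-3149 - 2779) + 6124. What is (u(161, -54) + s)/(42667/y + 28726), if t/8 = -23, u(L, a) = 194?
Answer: 6758069955/497797018651 ≈ 0.013576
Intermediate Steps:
t = -184 (t = 8*(-23) = -184)
s = 196 (s = -5928 + 6124 = 196)
y = 34656769/1024 (y = (1/32 - 184)² = (-5887/32)² = 34656769/1024 ≈ 33845.)
(u(161, -54) + s)/(42667/y + 28726) = (194 + 196)/(42667/(34656769/1024) + 28726) = 390/(42667*(1024/34656769) + 28726) = 390/(43691008/34656769 + 28726) = 390/(995594037302/34656769) = 390*(34656769/995594037302) = 6758069955/497797018651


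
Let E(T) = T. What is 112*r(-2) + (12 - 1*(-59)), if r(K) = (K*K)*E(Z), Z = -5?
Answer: -2169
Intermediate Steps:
r(K) = -5*K² (r(K) = (K*K)*(-5) = K²*(-5) = -5*K²)
112*r(-2) + (12 - 1*(-59)) = 112*(-5*(-2)²) + (12 - 1*(-59)) = 112*(-5*4) + (12 + 59) = 112*(-20) + 71 = -2240 + 71 = -2169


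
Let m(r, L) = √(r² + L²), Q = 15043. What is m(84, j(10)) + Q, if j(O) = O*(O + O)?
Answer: 15043 + 4*√2941 ≈ 15260.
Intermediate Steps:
j(O) = 2*O² (j(O) = O*(2*O) = 2*O²)
m(r, L) = √(L² + r²)
m(84, j(10)) + Q = √((2*10²)² + 84²) + 15043 = √((2*100)² + 7056) + 15043 = √(200² + 7056) + 15043 = √(40000 + 7056) + 15043 = √47056 + 15043 = 4*√2941 + 15043 = 15043 + 4*√2941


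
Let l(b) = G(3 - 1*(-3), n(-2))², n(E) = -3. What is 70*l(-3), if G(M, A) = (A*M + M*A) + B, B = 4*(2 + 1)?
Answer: 40320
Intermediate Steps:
B = 12 (B = 4*3 = 12)
G(M, A) = 12 + 2*A*M (G(M, A) = (A*M + M*A) + 12 = (A*M + A*M) + 12 = 2*A*M + 12 = 12 + 2*A*M)
l(b) = 576 (l(b) = (12 + 2*(-3)*(3 - 1*(-3)))² = (12 + 2*(-3)*(3 + 3))² = (12 + 2*(-3)*6)² = (12 - 36)² = (-24)² = 576)
70*l(-3) = 70*576 = 40320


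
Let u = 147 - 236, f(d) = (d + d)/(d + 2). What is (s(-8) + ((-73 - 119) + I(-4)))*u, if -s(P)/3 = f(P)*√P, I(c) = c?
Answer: 17444 + 1424*I*√2 ≈ 17444.0 + 2013.8*I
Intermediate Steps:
f(d) = 2*d/(2 + d) (f(d) = (2*d)/(2 + d) = 2*d/(2 + d))
u = -89
s(P) = -6*P^(3/2)/(2 + P) (s(P) = -3*2*P/(2 + P)*√P = -6*P^(3/2)/(2 + P))
(s(-8) + ((-73 - 119) + I(-4)))*u = (-6*(-8)^(3/2)/(2 - 8) + ((-73 - 119) - 4))*(-89) = (-6*(-16*I*√2)/(-6) + (-192 - 4))*(-89) = (-6*(-16*I*√2)*(-⅙) - 196)*(-89) = (-16*I*√2 - 196)*(-89) = (-196 - 16*I*√2)*(-89) = 17444 + 1424*I*√2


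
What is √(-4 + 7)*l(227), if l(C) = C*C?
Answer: 51529*√3 ≈ 89251.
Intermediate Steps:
l(C) = C²
√(-4 + 7)*l(227) = √(-4 + 7)*227² = √3*51529 = 51529*√3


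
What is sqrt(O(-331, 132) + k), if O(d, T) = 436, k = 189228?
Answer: 4*sqrt(11854) ≈ 435.50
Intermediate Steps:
sqrt(O(-331, 132) + k) = sqrt(436 + 189228) = sqrt(189664) = 4*sqrt(11854)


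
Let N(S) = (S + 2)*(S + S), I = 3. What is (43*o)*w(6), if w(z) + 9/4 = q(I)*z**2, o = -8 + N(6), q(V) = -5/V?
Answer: -235554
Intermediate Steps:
N(S) = 2*S*(2 + S) (N(S) = (2 + S)*(2*S) = 2*S*(2 + S))
o = 88 (o = -8 + 2*6*(2 + 6) = -8 + 2*6*8 = -8 + 96 = 88)
w(z) = -9/4 - 5*z**2/3 (w(z) = -9/4 + (-5/3)*z**2 = -9/4 + (-5*1/3)*z**2 = -9/4 - 5*z**2/3)
(43*o)*w(6) = (43*88)*(-9/4 - 5/3*6**2) = 3784*(-9/4 - 5/3*36) = 3784*(-9/4 - 60) = 3784*(-249/4) = -235554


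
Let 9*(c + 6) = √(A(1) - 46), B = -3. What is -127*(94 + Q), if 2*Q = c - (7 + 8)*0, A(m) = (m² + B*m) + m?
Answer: -11557 - 127*I*√47/18 ≈ -11557.0 - 48.37*I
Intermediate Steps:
A(m) = m² - 2*m (A(m) = (m² - 3*m) + m = m² - 2*m)
c = -6 + I*√47/9 (c = -6 + √(1*(-2 + 1) - 46)/9 = -6 + √(1*(-1) - 46)/9 = -6 + √(-1 - 46)/9 = -6 + √(-47)/9 = -6 + (I*√47)/9 = -6 + I*√47/9 ≈ -6.0 + 0.76174*I)
Q = -3 + I*√47/18 (Q = ((-6 + I*√47/9) - (7 + 8)*0)/2 = ((-6 + I*√47/9) - 15*0)/2 = ((-6 + I*√47/9) - 1*0)/2 = ((-6 + I*√47/9) + 0)/2 = (-6 + I*√47/9)/2 = -3 + I*√47/18 ≈ -3.0 + 0.38087*I)
-127*(94 + Q) = -127*(94 + (-3 + I*√47/18)) = -127*(91 + I*√47/18) = -11557 - 127*I*√47/18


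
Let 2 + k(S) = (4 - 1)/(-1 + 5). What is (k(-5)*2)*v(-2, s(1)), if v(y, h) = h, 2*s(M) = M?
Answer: -5/4 ≈ -1.2500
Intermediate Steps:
s(M) = M/2
k(S) = -5/4 (k(S) = -2 + (4 - 1)/(-1 + 5) = -2 + 3/4 = -2 + 3*(¼) = -2 + ¾ = -5/4)
(k(-5)*2)*v(-2, s(1)) = (-5/4*2)*((½)*1) = -5/2*½ = -5/4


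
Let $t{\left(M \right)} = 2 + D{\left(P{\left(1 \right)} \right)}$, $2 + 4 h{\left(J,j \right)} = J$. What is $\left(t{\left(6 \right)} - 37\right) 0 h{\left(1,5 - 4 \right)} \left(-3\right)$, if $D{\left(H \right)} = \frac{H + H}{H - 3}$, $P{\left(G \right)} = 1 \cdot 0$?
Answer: $0$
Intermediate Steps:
$P{\left(G \right)} = 0$
$h{\left(J,j \right)} = - \frac{1}{2} + \frac{J}{4}$
$D{\left(H \right)} = \frac{2 H}{-3 + H}$
$t{\left(M \right)} = 2$ ($t{\left(M \right)} = 2 + 2 \cdot 0 \frac{1}{-3 + 0} = 2 + 2 \cdot 0 \frac{1}{-3} = 2 + 2 \cdot 0 \left(- \frac{1}{3}\right) = 2 + 0 = 2$)
$\left(t{\left(6 \right)} - 37\right) 0 h{\left(1,5 - 4 \right)} \left(-3\right) = \left(2 - 37\right) 0 \left(- \frac{1}{2} + \frac{1}{4} \cdot 1\right) \left(-3\right) = - 35 \cdot 0 \left(- \frac{1}{2} + \frac{1}{4}\right) \left(-3\right) = - 35 \cdot 0 \left(- \frac{1}{4}\right) \left(-3\right) = - 35 \cdot 0 \left(-3\right) = \left(-35\right) 0 = 0$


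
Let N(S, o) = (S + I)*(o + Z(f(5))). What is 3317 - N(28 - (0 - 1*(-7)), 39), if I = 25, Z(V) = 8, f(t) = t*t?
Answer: 1155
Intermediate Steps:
f(t) = t²
N(S, o) = (8 + o)*(25 + S) (N(S, o) = (S + 25)*(o + 8) = (25 + S)*(8 + o) = (8 + o)*(25 + S))
3317 - N(28 - (0 - 1*(-7)), 39) = 3317 - (200 + 8*(28 - (0 - 1*(-7))) + 25*39 + (28 - (0 - 1*(-7)))*39) = 3317 - (200 + 8*(28 - (0 + 7)) + 975 + (28 - (0 + 7))*39) = 3317 - (200 + 8*(28 - 1*7) + 975 + (28 - 1*7)*39) = 3317 - (200 + 8*(28 - 7) + 975 + (28 - 7)*39) = 3317 - (200 + 8*21 + 975 + 21*39) = 3317 - (200 + 168 + 975 + 819) = 3317 - 1*2162 = 3317 - 2162 = 1155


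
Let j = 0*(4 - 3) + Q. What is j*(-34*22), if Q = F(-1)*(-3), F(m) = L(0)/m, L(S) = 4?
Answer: -8976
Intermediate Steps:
F(m) = 4/m
Q = 12 (Q = (4/(-1))*(-3) = (4*(-1))*(-3) = -4*(-3) = 12)
j = 12 (j = 0*(4 - 3) + 12 = 0*1 + 12 = 0 + 12 = 12)
j*(-34*22) = 12*(-34*22) = 12*(-748) = -8976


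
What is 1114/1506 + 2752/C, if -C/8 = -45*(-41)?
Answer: 256211/463095 ≈ 0.55326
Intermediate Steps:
C = -14760 (C = -(-360)*(-41) = -8*1845 = -14760)
1114/1506 + 2752/C = 1114/1506 + 2752/(-14760) = 1114*(1/1506) + 2752*(-1/14760) = 557/753 - 344/1845 = 256211/463095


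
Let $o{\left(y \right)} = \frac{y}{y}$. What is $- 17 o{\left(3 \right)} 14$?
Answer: $-238$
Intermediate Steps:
$o{\left(y \right)} = 1$
$- 17 o{\left(3 \right)} 14 = \left(-17\right) 1 \cdot 14 = \left(-17\right) 14 = -238$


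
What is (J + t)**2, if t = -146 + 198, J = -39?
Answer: 169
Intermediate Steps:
t = 52
(J + t)**2 = (-39 + 52)**2 = 13**2 = 169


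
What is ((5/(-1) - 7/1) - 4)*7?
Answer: -112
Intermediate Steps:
((5/(-1) - 7/1) - 4)*7 = ((5*(-1) - 7*1) - 4)*7 = ((-5 - 7) - 4)*7 = (-12 - 4)*7 = -16*7 = -112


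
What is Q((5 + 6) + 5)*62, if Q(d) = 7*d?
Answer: 6944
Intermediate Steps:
Q((5 + 6) + 5)*62 = (7*((5 + 6) + 5))*62 = (7*(11 + 5))*62 = (7*16)*62 = 112*62 = 6944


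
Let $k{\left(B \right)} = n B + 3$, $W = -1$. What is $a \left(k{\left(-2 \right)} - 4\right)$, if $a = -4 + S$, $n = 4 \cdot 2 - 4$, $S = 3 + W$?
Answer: $18$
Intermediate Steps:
$S = 2$ ($S = 3 - 1 = 2$)
$n = 4$ ($n = 8 - 4 = 4$)
$a = -2$ ($a = -4 + 2 = -2$)
$k{\left(B \right)} = 3 + 4 B$ ($k{\left(B \right)} = 4 B + 3 = 3 + 4 B$)
$a \left(k{\left(-2 \right)} - 4\right) = - 2 \left(\left(3 + 4 \left(-2\right)\right) - 4\right) = - 2 \left(\left(3 - 8\right) - 4\right) = - 2 \left(-5 - 4\right) = \left(-2\right) \left(-9\right) = 18$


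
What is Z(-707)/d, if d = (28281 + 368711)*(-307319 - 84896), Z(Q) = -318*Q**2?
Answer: 79475991/77853108640 ≈ 0.0010208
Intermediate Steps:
d = -155706217280 (d = 396992*(-392215) = -155706217280)
Z(-707)/d = -318*(-707)**2/(-155706217280) = -318*499849*(-1/155706217280) = -158951982*(-1/155706217280) = 79475991/77853108640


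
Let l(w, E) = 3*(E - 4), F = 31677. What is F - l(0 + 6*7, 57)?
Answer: 31518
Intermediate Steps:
l(w, E) = -12 + 3*E (l(w, E) = 3*(-4 + E) = -12 + 3*E)
F - l(0 + 6*7, 57) = 31677 - (-12 + 3*57) = 31677 - (-12 + 171) = 31677 - 1*159 = 31677 - 159 = 31518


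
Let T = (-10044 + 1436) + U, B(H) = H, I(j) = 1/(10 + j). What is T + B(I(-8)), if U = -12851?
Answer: -42917/2 ≈ -21459.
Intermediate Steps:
T = -21459 (T = (-10044 + 1436) - 12851 = -8608 - 12851 = -21459)
T + B(I(-8)) = -21459 + 1/(10 - 8) = -21459 + 1/2 = -21459 + ½ = -42917/2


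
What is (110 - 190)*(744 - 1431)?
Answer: 54960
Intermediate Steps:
(110 - 190)*(744 - 1431) = -80*(-687) = 54960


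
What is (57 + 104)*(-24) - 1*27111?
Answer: -30975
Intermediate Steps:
(57 + 104)*(-24) - 1*27111 = 161*(-24) - 27111 = -3864 - 27111 = -30975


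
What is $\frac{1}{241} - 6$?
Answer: $- \frac{1445}{241} \approx -5.9958$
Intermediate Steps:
$\frac{1}{241} - 6 = - \frac{1445}{241}$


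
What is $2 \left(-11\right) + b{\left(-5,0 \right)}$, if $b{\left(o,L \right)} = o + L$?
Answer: $-27$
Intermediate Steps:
$b{\left(o,L \right)} = L + o$
$2 \left(-11\right) + b{\left(-5,0 \right)} = 2 \left(-11\right) + \left(0 - 5\right) = -22 - 5 = -27$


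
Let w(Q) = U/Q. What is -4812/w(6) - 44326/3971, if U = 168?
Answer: -5087395/27797 ≈ -183.02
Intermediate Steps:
w(Q) = 168/Q
-4812/w(6) - 44326/3971 = -4812/(168/6) - 44326/3971 = -4812/(168*(1/6)) - 44326*1/3971 = -4812/28 - 44326/3971 = -4812*1/28 - 44326/3971 = -1203/7 - 44326/3971 = -5087395/27797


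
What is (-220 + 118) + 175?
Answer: 73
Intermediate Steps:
(-220 + 118) + 175 = -102 + 175 = 73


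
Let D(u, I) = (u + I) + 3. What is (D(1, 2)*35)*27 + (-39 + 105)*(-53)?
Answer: 2172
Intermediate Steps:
D(u, I) = 3 + I + u (D(u, I) = (I + u) + 3 = 3 + I + u)
(D(1, 2)*35)*27 + (-39 + 105)*(-53) = ((3 + 2 + 1)*35)*27 + (-39 + 105)*(-53) = (6*35)*27 + 66*(-53) = 210*27 - 3498 = 5670 - 3498 = 2172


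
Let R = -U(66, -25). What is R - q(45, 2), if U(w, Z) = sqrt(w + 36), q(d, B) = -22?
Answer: 22 - sqrt(102) ≈ 11.900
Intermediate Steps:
U(w, Z) = sqrt(36 + w)
R = -sqrt(102) (R = -sqrt(36 + 66) = -sqrt(102) ≈ -10.100)
R - q(45, 2) = -sqrt(102) - 1*(-22) = -sqrt(102) + 22 = 22 - sqrt(102)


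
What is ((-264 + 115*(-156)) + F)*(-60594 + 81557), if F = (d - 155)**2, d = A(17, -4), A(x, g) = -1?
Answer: 128545116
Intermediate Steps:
d = -1
F = 24336 (F = (-1 - 155)**2 = (-156)**2 = 24336)
((-264 + 115*(-156)) + F)*(-60594 + 81557) = ((-264 + 115*(-156)) + 24336)*(-60594 + 81557) = ((-264 - 17940) + 24336)*20963 = (-18204 + 24336)*20963 = 6132*20963 = 128545116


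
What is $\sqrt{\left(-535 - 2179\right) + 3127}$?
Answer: $\sqrt{413} \approx 20.322$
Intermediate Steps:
$\sqrt{\left(-535 - 2179\right) + 3127} = \sqrt{-2714 + 3127} = \sqrt{413}$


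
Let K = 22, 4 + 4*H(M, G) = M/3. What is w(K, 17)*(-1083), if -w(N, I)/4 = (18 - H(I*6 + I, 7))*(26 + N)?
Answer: 1888752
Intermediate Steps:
H(M, G) = -1 + M/12 (H(M, G) = -1 + (M/3)/4 = -1 + M/12)
w(N, I) = -4*(19 - 7*I/12)*(26 + N) (w(N, I) = -4*(18 - (-1 + (I*6 + I)/12))*(26 + N) = -4*(18 - (-1 + (6*I + I)/12))*(26 + N) = -4*(18 - (-1 + (7*I)/12))*(26 + N) = -4*(18 - (-1 + 7*I/12))*(26 + N) = -4*(18 + (1 - 7*I/12))*(26 + N) = -4*(19 - 7*I/12)*(26 + N))
w(K, 17)*(-1083) = (-1976 - 76*22 + (182/3)*17 + (7/3)*17*22)*(-1083) = (-1976 - 1672 + 3094/3 + 2618/3)*(-1083) = -1744*(-1083) = 1888752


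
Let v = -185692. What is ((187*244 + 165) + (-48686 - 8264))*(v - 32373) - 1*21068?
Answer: 2432930137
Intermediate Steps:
((187*244 + 165) + (-48686 - 8264))*(v - 32373) - 1*21068 = ((187*244 + 165) + (-48686 - 8264))*(-185692 - 32373) - 1*21068 = ((45628 + 165) - 56950)*(-218065) - 21068 = (45793 - 56950)*(-218065) - 21068 = -11157*(-218065) - 21068 = 2432951205 - 21068 = 2432930137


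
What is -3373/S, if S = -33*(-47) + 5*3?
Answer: -3373/1566 ≈ -2.1539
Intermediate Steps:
S = 1566 (S = 1551 + 15 = 1566)
-3373/S = -3373/1566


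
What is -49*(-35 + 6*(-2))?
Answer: 2303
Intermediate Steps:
-49*(-35 + 6*(-2)) = -49*(-35 - 12) = -49*(-47) = 2303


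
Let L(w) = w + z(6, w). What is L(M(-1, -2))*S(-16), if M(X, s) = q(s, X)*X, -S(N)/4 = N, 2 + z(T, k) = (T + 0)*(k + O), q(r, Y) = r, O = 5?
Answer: 2688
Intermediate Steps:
z(T, k) = -2 + T*(5 + k) (z(T, k) = -2 + (T + 0)*(k + 5) = -2 + T*(5 + k))
S(N) = -4*N
M(X, s) = X*s (M(X, s) = s*X = X*s)
L(w) = 28 + 7*w (L(w) = w + (-2 + 5*6 + 6*w) = w + (-2 + 30 + 6*w) = w + (28 + 6*w) = 28 + 7*w)
L(M(-1, -2))*S(-16) = (28 + 7*(-1*(-2)))*(-4*(-16)) = (28 + 7*2)*64 = (28 + 14)*64 = 42*64 = 2688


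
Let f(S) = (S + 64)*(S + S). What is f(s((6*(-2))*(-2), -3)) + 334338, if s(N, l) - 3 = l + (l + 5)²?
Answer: 334882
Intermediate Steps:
s(N, l) = 3 + l + (5 + l)² (s(N, l) = 3 + (l + (l + 5)²) = 3 + (l + (5 + l)²) = 3 + l + (5 + l)²)
f(S) = 2*S*(64 + S) (f(S) = (64 + S)*(2*S) = 2*S*(64 + S))
f(s((6*(-2))*(-2), -3)) + 334338 = 2*(3 - 3 + (5 - 3)²)*(64 + (3 - 3 + (5 - 3)²)) + 334338 = 2*(3 - 3 + 2²)*(64 + (3 - 3 + 2²)) + 334338 = 2*(3 - 3 + 4)*(64 + (3 - 3 + 4)) + 334338 = 2*4*(64 + 4) + 334338 = 2*4*68 + 334338 = 544 + 334338 = 334882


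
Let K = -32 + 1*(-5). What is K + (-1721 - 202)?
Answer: -1960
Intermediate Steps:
K = -37 (K = -32 - 5 = -37)
K + (-1721 - 202) = -37 + (-1721 - 202) = -37 - 1923 = -1960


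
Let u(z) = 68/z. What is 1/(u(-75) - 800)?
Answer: -75/60068 ≈ -0.0012486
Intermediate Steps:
1/(u(-75) - 800) = 1/(68/(-75) - 800) = 1/(68*(-1/75) - 800) = 1/(-68/75 - 800) = 1/(-60068/75) = -75/60068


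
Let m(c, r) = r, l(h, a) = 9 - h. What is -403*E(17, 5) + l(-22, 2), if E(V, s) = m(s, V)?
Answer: -6820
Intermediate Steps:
E(V, s) = V
-403*E(17, 5) + l(-22, 2) = -403*17 + (9 - 1*(-22)) = -6851 + (9 + 22) = -6851 + 31 = -6820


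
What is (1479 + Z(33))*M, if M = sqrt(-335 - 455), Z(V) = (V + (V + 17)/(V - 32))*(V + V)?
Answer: 6957*I*sqrt(790) ≈ 1.9554e+5*I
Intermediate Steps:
Z(V) = 2*V*(V + (17 + V)/(-32 + V)) (Z(V) = (V + (17 + V)/(-32 + V))*(2*V) = 2*V*(V + (17 + V)/(-32 + V)))
M = I*sqrt(790) (M = sqrt(-790) = I*sqrt(790) ≈ 28.107*I)
(1479 + Z(33))*M = (1479 + 2*33*(17 + 33**2 - 31*33)/(-32 + 33))*(I*sqrt(790)) = (1479 + 2*33*(17 + 1089 - 1023)/1)*(I*sqrt(790)) = (1479 + 2*33*1*83)*(I*sqrt(790)) = (1479 + 5478)*(I*sqrt(790)) = 6957*(I*sqrt(790)) = 6957*I*sqrt(790)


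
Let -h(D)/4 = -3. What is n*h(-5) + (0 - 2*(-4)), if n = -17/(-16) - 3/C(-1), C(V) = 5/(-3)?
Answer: 847/20 ≈ 42.350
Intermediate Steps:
C(V) = -5/3 (C(V) = 5*(-1/3) = -5/3)
h(D) = 12 (h(D) = -4*(-3) = 12)
n = 229/80 (n = -17/(-16) - 3/(-5/3) = -17*(-1/16) - 3*(-3/5) = 17/16 + 9/5 = 229/80 ≈ 2.8625)
n*h(-5) + (0 - 2*(-4)) = (229/80)*12 + (0 - 2*(-4)) = 687/20 + (0 + 8) = 687/20 + 8 = 847/20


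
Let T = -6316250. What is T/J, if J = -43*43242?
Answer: 3158125/929703 ≈ 3.3969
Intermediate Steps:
J = -1859406
T/J = -6316250/(-1859406) = -6316250*(-1/1859406) = 3158125/929703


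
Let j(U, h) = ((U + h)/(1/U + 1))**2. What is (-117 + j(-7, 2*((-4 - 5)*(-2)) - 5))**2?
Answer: 444889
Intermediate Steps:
j(U, h) = (U + h)**2/(1 + 1/U)**2 (j(U, h) = ((U + h)/(1/U + 1))**2 = ((U + h)/(1 + 1/U))**2 = (U + h)**2/(1 + 1/U)**2)
(-117 + j(-7, 2*((-4 - 5)*(-2)) - 5))**2 = (-117 + (-7)**2*(-7 + (2*((-4 - 5)*(-2)) - 5))**2/(1 - 7)**2)**2 = (-117 + 49*(-7 + (2*(-9*(-2)) - 5))**2/(-6)**2)**2 = (-117 + 49*(1/36)*(-7 + (2*18 - 5))**2)**2 = (-117 + 49*(1/36)*(-7 + (36 - 5))**2)**2 = (-117 + 49*(1/36)*(-7 + 31)**2)**2 = (-117 + 49*(1/36)*24**2)**2 = (-117 + 49*(1/36)*576)**2 = (-117 + 784)**2 = 667**2 = 444889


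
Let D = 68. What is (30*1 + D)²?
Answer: 9604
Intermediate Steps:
(30*1 + D)² = (30*1 + 68)² = (30 + 68)² = 98² = 9604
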